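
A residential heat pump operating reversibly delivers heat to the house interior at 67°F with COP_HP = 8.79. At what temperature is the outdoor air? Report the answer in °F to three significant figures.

COP_HP = T_H/(T_H − T_C) gives T_H − T_C = T_H/COP.
With T_H = 292.59 K, T_C = 292.59 × (1 − 1/8.79) = 259.31 K.
Converting, 259.31 K = 7.08°F.

7.08 °F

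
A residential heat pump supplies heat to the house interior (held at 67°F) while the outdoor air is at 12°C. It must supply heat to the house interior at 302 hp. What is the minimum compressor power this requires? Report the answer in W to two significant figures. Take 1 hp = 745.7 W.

In absolute terms T_C = 285.15 K and T_H = 292.59 K, so ΔT = 7.444 K.
COP_Carnot = T_H/ΔT = 292.59/7.444 = 39.30.
Ẇ_min = Q̇/COP_Carnot = 302.0/39.30 = 7.684 hp = 5730 W.

5700 W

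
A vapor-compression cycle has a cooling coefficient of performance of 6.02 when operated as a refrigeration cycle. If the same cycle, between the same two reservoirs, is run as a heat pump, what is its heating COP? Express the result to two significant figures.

The first law on one cycle gives Q_H = Q_C + W, so Q_H/W = Q_C/W + 1.
COP_HP = COP_R + 1 = 6.02 + 1 = 7.02.

7.0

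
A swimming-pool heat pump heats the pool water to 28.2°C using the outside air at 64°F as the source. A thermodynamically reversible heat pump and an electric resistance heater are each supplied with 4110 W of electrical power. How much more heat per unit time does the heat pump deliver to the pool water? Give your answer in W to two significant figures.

110000 W

In absolute terms T_C = 290.93 K and T_H = 301.35 K, so ΔT = 10.42 K.
COP_Carnot = T_H/ΔT = 301.35/10.42 = 28.91.
The heat pump delivers Q̇_H = COP × Ẇ = 118800 W; the resistance heater delivers Ẇ = 4110 W.
Extra = (COP − 1)·Ẇ = 114700 W.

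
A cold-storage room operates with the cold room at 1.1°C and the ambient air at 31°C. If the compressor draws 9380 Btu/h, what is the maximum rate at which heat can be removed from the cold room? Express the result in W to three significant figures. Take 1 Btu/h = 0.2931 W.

In absolute terms T_C = 274.25 K and T_H = 304.15 K, so ΔT = 29.90 K.
COP_Carnot = T_C/ΔT = 274.25/29.90 = 9.172.
Q̇_max = COP_Carnot × Ẇ = 9.172 × 9380 Btu/h = 86040 Btu/h = 25220 W.

25200 W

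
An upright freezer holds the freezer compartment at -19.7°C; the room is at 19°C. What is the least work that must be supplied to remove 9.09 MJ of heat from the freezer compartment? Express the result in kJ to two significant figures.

In absolute terms T_C = 253.45 K and T_H = 292.15 K, so ΔT = 38.70 K.
The reversible limit is COP_R = T_C/ΔT = 6.549, so W_min = Q_C/COP = Q_C·ΔT/T_C.
W_min = 9.090 × 38.70/253.45 = 1.388 MJ = 1388 kJ.

1400 kJ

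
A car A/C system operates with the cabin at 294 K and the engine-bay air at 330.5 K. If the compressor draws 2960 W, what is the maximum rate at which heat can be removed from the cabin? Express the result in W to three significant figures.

The reservoir spacing is ΔT = 330.5 − 294 = 36.50 K.
COP_Carnot = T_C/ΔT = 294.00/36.50 = 8.055.
Q̇_max = COP_Carnot × Ẇ = 8.055 × 2960 W = 23840 W.

23800 W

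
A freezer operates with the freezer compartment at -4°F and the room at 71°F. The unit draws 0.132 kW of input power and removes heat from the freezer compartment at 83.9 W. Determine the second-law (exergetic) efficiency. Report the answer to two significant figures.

0.10

Converting, Q̇_C = 83.90 W = 0.08390 kW, so COP_actual = Q̇_C/Ẇ = 0.08390/0.1320 = 0.6356.
In absolute terms T_C = 253.15 K and T_H = 294.82 K, so ΔT = 41.67 K.
COP_Carnot = T_C/ΔT = 253.15/41.67 = 6.076.
η_II = COP_actual/COP_Carnot = 0.6356/6.076 = 0.1046.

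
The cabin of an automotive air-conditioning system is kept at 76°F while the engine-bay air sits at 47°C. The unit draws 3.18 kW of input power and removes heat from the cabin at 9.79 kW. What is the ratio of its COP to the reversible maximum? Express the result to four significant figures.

COP_actual = Q̇_C/Ẇ = 9.790/3.180 = 3.079.
In absolute terms T_C = 297.59 K and T_H = 320.15 K, so ΔT = 22.56 K.
COP_Carnot = T_C/ΔT = 297.59/22.56 = 13.19.
η_II = COP_actual/COP_Carnot = 3.079/13.19 = 0.2333.

0.2333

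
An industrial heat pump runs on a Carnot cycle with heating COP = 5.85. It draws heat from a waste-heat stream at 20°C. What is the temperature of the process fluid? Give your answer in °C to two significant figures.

80 °C

COP_HP = T_H/(T_H − T_C) rearranges to T_H = COP·T_C/(COP − 1).
With T_C = 293.15 K, T_H = 5.85 × 293.15/4.850 = 353.59 K.
Converting, 353.59 K = 80.44°C.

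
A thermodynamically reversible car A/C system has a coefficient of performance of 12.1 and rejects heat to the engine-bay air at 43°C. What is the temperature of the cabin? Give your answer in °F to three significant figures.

For a Carnot refrigerator COP_R = T_C/(T_H − T_C), so T_C = COP·T_H/(1 + COP).
With T_H = 316.15 K, T_C = 12.1 × 316.15/13.10 = 292.02 K.
Converting, 292.02 K = 65.96°F.

66.0 °F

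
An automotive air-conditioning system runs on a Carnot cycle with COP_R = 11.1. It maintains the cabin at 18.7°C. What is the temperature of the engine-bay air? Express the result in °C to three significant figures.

45.0 °C

COP_R = T_C/(T_H − T_C) gives T_H − T_C = T_C/COP.
With T_C = 291.85 K, T_H = 291.85 × (1 + 1/11.1) = 318.14 K.
Converting, 318.14 K = 44.99°C.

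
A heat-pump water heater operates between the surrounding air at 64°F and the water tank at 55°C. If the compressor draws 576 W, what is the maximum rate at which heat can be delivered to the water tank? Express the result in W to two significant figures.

In absolute terms T_C = 290.93 K and T_H = 328.15 K, so ΔT = 37.22 K.
COP_Carnot = T_H/ΔT = 328.15/37.22 = 8.816.
Q̇_max = COP_Carnot × Ẇ = 8.816 × 576.0 W = 5078 W.

5100 W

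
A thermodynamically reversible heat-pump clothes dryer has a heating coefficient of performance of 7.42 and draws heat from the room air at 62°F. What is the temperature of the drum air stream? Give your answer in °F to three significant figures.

143 °F

COP_HP = T_H/(T_H − T_C) rearranges to T_H = COP·T_C/(COP − 1).
With T_C = 289.82 K, T_H = 7.42 × 289.82/6.420 = 334.96 K.
Converting, 334.96 K = 143.26°F.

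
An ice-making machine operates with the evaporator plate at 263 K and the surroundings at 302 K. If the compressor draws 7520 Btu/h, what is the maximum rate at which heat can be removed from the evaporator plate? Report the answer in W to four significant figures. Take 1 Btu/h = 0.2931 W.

The reservoir spacing is ΔT = 302 − 263 = 39.00 K.
COP_Carnot = T_C/ΔT = 263.00/39.00 = 6.744.
Q̇_max = COP_Carnot × Ẇ = 6.744 × 7520 Btu/h = 50710 Btu/h = 14860 W.

14860 W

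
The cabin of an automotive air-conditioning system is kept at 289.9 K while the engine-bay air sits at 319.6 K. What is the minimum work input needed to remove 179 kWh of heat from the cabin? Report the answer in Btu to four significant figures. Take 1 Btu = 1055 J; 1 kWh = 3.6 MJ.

The reservoir spacing is ΔT = 319.6 − 289.9 = 29.70 K.
The reversible limit is COP_R = T_C/ΔT = 9.761, so W_min = Q_C/COP = Q_C·ΔT/T_C.
W_min = 179.0 × 29.70/289.90 = 18.34 kWh = 62580 Btu.

62580 Btu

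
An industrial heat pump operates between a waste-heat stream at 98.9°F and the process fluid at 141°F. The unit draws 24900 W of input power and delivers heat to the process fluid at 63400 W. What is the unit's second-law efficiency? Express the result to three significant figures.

0.178

COP_actual = Q̇_H/Ẇ = 63400/24900 = 2.546.
In absolute terms T_C = 310.32 K and T_H = 333.71 K, so ΔT = 23.39 K.
COP_Carnot = T_H/ΔT = 333.71/23.39 = 14.27.
η_II = COP_actual/COP_Carnot = 2.546/14.27 = 0.1785.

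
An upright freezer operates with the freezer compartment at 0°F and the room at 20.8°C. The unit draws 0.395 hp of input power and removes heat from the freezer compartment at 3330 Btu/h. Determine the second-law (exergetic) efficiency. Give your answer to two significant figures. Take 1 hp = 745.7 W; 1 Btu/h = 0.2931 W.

0.50

Converting, Q̇_C = 3330 Btu/h = 1.309 hp, so COP_actual = Q̇_C/Ẇ = 1.309/0.3950 = 3.314.
In absolute terms T_C = 255.37 K and T_H = 293.95 K, so ΔT = 38.58 K.
COP_Carnot = T_C/ΔT = 255.37/38.58 = 6.620.
η_II = COP_actual/COP_Carnot = 3.314/6.620 = 0.5006.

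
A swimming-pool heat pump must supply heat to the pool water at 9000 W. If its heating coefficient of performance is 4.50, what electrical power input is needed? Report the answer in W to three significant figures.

Ẇ = Q̇_H/COP_HP = 9000/4.50 = 2000 W.

2000 W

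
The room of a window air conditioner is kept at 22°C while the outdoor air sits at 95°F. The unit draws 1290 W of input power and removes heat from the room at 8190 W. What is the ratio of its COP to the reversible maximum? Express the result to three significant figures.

0.280

COP_actual = Q̇_C/Ẇ = 8190/1290 = 6.349.
In absolute terms T_C = 295.15 K and T_H = 308.15 K, so ΔT = 13.00 K.
COP_Carnot = T_C/ΔT = 295.15/13.00 = 22.70.
η_II = COP_actual/COP_Carnot = 6.349/22.70 = 0.2796.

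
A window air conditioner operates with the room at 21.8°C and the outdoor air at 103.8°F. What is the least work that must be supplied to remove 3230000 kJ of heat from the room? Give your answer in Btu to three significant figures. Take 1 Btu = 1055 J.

In absolute terms T_C = 294.95 K and T_H = 313.04 K, so ΔT = 18.09 K.
The reversible limit is COP_R = T_C/ΔT = 16.31, so W_min = Q_C/COP = Q_C·ΔT/T_C.
W_min = 3230000 × 18.09/294.95 = 198100 kJ = 187800 Btu.

188000 Btu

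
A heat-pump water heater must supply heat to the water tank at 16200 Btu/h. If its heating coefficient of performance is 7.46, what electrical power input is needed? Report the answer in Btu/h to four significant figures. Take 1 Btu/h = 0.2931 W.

Ẇ = Q̇_H/COP_HP = 16200/7.46 = 2172 Btu/h.

2172 Btu/h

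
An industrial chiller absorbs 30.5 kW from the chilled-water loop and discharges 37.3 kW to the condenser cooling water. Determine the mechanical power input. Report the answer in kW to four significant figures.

6.800 kW

For a cyclic device the first law requires Q̇_H = Q̇_C + Ẇ.
Ẇ = Q̇_H − Q̇_C = 6.800 kW.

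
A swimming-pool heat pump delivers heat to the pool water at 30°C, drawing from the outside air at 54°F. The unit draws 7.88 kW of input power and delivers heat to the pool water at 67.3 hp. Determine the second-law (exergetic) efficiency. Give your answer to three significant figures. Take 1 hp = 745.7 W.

0.373

Converting, Q̇_H = 67.30 hp = 50.19 kW, so COP_actual = Q̇_H/Ẇ = 50.19/7.880 = 6.369.
In absolute terms T_C = 285.37 K and T_H = 303.15 K, so ΔT = 17.78 K.
COP_Carnot = T_H/ΔT = 303.15/17.78 = 17.05.
η_II = COP_actual/COP_Carnot = 6.369/17.05 = 0.3735.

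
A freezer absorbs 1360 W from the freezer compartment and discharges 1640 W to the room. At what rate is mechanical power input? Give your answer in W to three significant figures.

280 W

For a cyclic device the first law requires Q̇_H = Q̇_C + Ẇ.
Ẇ = Q̇_H − Q̇_C = 280.0 W.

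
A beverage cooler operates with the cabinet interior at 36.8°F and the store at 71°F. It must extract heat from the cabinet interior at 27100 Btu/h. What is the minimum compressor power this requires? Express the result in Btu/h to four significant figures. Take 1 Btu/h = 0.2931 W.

1867 Btu/h

In absolute terms T_C = 275.82 K and T_H = 294.82 K, so ΔT = 19.00 K.
COP_Carnot = T_C/ΔT = 275.82/19.00 = 14.52.
Ẇ_min = Q̇/COP_Carnot = 27100/14.52 = 1867 Btu/h.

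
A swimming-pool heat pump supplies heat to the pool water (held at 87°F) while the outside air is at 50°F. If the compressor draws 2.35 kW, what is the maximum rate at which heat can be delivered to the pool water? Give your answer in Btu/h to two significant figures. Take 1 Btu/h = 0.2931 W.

In absolute terms T_C = 283.15 K and T_H = 303.71 K, so ΔT = 20.56 K.
COP_Carnot = T_H/ΔT = 303.71/20.56 = 14.77.
Q̇_max = COP_Carnot × Ẇ = 14.77 × 2.350 kW = 34.72 kW = 118500 Btu/h.

120000 Btu/h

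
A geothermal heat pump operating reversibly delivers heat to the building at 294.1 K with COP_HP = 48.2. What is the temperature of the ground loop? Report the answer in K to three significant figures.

COP_HP = T_H/(T_H − T_C) gives T_H − T_C = T_H/COP.
With T_H = 294.10 K, T_C = 294.10 × (1 − 1/48.2) = 288.00 K.

288 K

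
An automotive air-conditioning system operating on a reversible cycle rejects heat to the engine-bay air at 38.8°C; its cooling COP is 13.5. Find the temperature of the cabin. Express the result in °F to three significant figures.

For a Carnot refrigerator COP_R = T_C/(T_H − T_C), so T_C = COP·T_H/(1 + COP).
With T_H = 311.95 K, T_C = 13.5 × 311.95/14.50 = 290.44 K.
Converting, 290.44 K = 63.12°F.

63.1 °F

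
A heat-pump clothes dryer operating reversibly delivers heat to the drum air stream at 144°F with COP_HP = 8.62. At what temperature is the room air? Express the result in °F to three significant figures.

74.0 °F

COP_HP = T_H/(T_H − T_C) gives T_H − T_C = T_H/COP.
With T_H = 335.37 K, T_C = 335.37 × (1 − 1/8.62) = 296.47 K.
Converting, 296.47 K = 73.97°F.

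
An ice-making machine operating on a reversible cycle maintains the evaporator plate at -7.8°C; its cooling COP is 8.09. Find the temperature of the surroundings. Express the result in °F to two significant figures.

77 °F

COP_R = T_C/(T_H − T_C) gives T_H − T_C = T_C/COP.
With T_C = 265.35 K, T_H = 265.35 × (1 + 1/8.09) = 298.15 K.
Converting, 298.15 K = 77.00°F.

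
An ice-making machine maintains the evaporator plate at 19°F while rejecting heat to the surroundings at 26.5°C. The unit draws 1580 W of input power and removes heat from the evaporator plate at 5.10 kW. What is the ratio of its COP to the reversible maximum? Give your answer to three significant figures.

0.409

Converting, Q̇_C = 5.100 kW = 5100 W, so COP_actual = Q̇_C/Ẇ = 5100/1580 = 3.228.
In absolute terms T_C = 265.93 K and T_H = 299.65 K, so ΔT = 33.72 K.
COP_Carnot = T_C/ΔT = 265.93/33.72 = 7.886.
η_II = COP_actual/COP_Carnot = 3.228/7.886 = 0.4093.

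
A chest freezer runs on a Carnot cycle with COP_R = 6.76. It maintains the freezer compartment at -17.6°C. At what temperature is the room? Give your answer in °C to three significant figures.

20.2 °C

COP_R = T_C/(T_H − T_C) gives T_H − T_C = T_C/COP.
With T_C = 255.55 K, T_H = 255.55 × (1 + 1/6.76) = 293.35 K.
Converting, 293.35 K = 20.20°C.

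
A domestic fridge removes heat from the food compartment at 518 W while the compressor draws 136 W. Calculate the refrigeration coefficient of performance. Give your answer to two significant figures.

3.8

The first law gives Q̇_H = Q̇_C + Ẇ, so the three rates are Q̇_C = 518.0, Q̇_H = 654.0, Ẇ = 136.0 W.
COP_R = Q̇_C/Ẇ = 518.0/136.0 = 3.809.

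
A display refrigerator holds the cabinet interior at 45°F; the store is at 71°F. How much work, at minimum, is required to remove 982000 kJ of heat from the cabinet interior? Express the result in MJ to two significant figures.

In absolute terms T_C = 280.37 K and T_H = 294.82 K, so ΔT = 14.44 K.
The reversible limit is COP_R = T_C/ΔT = 19.41, so W_min = Q_C/COP = Q_C·ΔT/T_C.
W_min = 982000 × 14.44/280.37 = 50590 kJ = 50.59 MJ.

51 MJ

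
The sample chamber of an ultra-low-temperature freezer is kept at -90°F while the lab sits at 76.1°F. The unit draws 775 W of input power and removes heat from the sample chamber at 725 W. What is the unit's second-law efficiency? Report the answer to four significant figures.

0.4203

COP_actual = Q̇_C/Ẇ = 725.0/775.0 = 0.9355.
In absolute terms T_C = 205.37 K and T_H = 297.65 K, so ΔT = 92.28 K.
COP_Carnot = T_C/ΔT = 205.37/92.28 = 2.226.
η_II = COP_actual/COP_Carnot = 0.9355/2.226 = 0.4203.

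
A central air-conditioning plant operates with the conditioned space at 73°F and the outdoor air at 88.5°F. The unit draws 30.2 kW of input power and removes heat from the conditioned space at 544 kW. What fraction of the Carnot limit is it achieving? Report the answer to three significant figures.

COP_actual = Q̇_C/Ẇ = 544.0/30.20 = 18.01.
In absolute terms T_C = 295.93 K and T_H = 304.54 K, so ΔT = 8.611 K.
COP_Carnot = T_C/ΔT = 295.93/8.611 = 34.37.
η_II = COP_actual/COP_Carnot = 18.01/34.37 = 0.5242.

0.524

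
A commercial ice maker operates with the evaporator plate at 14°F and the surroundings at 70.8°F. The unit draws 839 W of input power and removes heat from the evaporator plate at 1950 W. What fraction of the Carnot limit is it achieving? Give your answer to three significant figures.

COP_actual = Q̇_C/Ẇ = 1950/839.0 = 2.324.
In absolute terms T_C = 263.15 K and T_H = 294.71 K, so ΔT = 31.56 K.
COP_Carnot = T_C/ΔT = 263.15/31.56 = 8.339.
η_II = COP_actual/COP_Carnot = 2.324/8.339 = 0.2787.

0.279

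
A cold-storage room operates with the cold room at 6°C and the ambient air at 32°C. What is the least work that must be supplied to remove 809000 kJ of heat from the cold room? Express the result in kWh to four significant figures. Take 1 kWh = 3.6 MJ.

20.93 kWh

In absolute terms T_C = 279.15 K and T_H = 305.15 K, so ΔT = 26.00 K.
The reversible limit is COP_R = T_C/ΔT = 10.74, so W_min = Q_C/COP = Q_C·ΔT/T_C.
W_min = 809000 × 26.00/279.15 = 75350 kJ = 20.93 kWh.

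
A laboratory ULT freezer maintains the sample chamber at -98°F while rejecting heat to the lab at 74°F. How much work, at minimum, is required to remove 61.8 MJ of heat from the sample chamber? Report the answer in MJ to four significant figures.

29.39 MJ

In absolute terms T_C = 200.93 K and T_H = 296.48 K, so ΔT = 95.56 K.
The reversible limit is COP_R = T_C/ΔT = 2.103, so W_min = Q_C/COP = Q_C·ΔT/T_C.
W_min = 61.80 × 95.56/200.93 = 29.39 MJ.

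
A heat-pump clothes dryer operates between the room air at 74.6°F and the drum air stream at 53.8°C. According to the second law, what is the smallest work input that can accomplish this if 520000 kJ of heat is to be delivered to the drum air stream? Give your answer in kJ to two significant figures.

In absolute terms T_C = 296.82 K and T_H = 326.95 K, so ΔT = 30.13 K.
The reversible limit is COP_HP = T_H/ΔT = 10.85, so W_min = Q_H/COP = Q_H·ΔT/T_H.
W_min = 520000 × 30.13/326.95 = 47930 kJ.

48000 kJ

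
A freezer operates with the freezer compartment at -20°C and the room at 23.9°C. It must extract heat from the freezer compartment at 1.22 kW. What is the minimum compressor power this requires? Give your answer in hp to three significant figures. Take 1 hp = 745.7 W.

0.284 hp

In absolute terms T_C = 253.15 K and T_H = 297.05 K, so ΔT = 43.90 K.
COP_Carnot = T_C/ΔT = 253.15/43.90 = 5.767.
Ẇ_min = Q̇/COP_Carnot = 1.220/5.767 = 0.2116 kW = 0.2837 hp.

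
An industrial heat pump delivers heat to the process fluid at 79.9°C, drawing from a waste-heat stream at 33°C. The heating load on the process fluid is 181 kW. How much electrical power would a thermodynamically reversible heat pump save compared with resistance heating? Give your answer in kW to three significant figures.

In absolute terms T_C = 306.15 K and T_H = 353.05 K, so ΔT = 46.90 K.
COP_Carnot = T_H/ΔT = 353.05/46.90 = 7.528.
Resistance heating needs Ẇ_res = Q̇_H = 181.0 kW; the reversible heat pump needs only Ẇ_hp = Q̇_H/COP = 24.04 kW.
Saving = 181.0 − 24.04 = 157.0 kW.

157 kW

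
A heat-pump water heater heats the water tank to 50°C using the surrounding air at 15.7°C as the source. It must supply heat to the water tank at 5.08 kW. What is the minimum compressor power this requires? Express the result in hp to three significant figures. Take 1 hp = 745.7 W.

In absolute terms T_C = 288.85 K and T_H = 323.15 K, so ΔT = 34.30 K.
COP_Carnot = T_H/ΔT = 323.15/34.30 = 9.421.
Ẇ_min = Q̇/COP_Carnot = 5.080/9.421 = 0.5392 kW = 0.7231 hp.

0.723 hp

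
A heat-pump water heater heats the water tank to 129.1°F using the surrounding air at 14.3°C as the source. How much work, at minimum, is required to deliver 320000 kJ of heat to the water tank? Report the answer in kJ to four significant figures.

In absolute terms T_C = 287.45 K and T_H = 327.09 K, so ΔT = 39.64 K.
The reversible limit is COP_HP = T_H/ΔT = 8.251, so W_min = Q_H/COP = Q_H·ΔT/T_H.
W_min = 320000 × 39.64/327.09 = 38780 kJ.

38780 kJ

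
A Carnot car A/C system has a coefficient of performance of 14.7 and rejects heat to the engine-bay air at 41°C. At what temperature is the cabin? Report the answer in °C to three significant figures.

For a Carnot refrigerator COP_R = T_C/(T_H − T_C), so T_C = COP·T_H/(1 + COP).
With T_H = 314.15 K, T_C = 14.7 × 314.15/15.70 = 294.14 K.
Converting, 294.14 K = 20.99°C.

21.0 °C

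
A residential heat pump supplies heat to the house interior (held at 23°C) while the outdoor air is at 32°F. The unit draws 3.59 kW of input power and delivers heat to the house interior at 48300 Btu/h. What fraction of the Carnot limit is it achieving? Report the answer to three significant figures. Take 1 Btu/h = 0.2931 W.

Converting, Q̇_H = 48300 Btu/h = 14.16 kW, so COP_actual = Q̇_H/Ẇ = 14.16/3.590 = 3.943.
In absolute terms T_C = 273.15 K and T_H = 296.15 K, so ΔT = 23.00 K.
COP_Carnot = T_H/ΔT = 296.15/23.00 = 12.88.
η_II = COP_actual/COP_Carnot = 3.943/12.88 = 0.3063.

0.306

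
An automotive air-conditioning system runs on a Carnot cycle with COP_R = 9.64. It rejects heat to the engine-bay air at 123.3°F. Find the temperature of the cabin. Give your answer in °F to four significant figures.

68.51 °F

For a Carnot refrigerator COP_R = T_C/(T_H − T_C), so T_C = COP·T_H/(1 + COP).
With T_H = 323.87 K, T_C = 9.64 × 323.87/10.64 = 293.43 K.
Converting, 293.43 K = 68.51°F.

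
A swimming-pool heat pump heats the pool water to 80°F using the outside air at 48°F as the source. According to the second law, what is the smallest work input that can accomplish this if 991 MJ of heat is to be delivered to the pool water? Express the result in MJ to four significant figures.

In absolute terms T_C = 282.04 K and T_H = 299.82 K, so ΔT = 17.78 K.
The reversible limit is COP_HP = T_H/ΔT = 16.86, so W_min = Q_H/COP = Q_H·ΔT/T_H.
W_min = 991.0 × 17.78/299.82 = 58.76 MJ.

58.76 MJ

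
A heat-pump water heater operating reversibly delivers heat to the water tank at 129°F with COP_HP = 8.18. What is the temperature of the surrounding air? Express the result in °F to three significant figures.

COP_HP = T_H/(T_H − T_C) gives T_H − T_C = T_H/COP.
With T_H = 327.04 K, T_C = 327.04 × (1 − 1/8.18) = 287.06 K.
Converting, 287.06 K = 57.04°F.

57.0 °F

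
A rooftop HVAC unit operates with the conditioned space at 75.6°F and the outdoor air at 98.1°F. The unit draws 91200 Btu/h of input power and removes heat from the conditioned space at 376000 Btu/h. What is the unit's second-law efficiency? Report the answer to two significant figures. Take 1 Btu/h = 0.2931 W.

0.17

COP_actual = Q̇_C/Ẇ = 376000/91200 = 4.123.
In absolute terms T_C = 297.37 K and T_H = 309.87 K, so ΔT = 12.50 K.
COP_Carnot = T_C/ΔT = 297.37/12.50 = 23.79.
η_II = COP_actual/COP_Carnot = 4.123/23.79 = 0.1733.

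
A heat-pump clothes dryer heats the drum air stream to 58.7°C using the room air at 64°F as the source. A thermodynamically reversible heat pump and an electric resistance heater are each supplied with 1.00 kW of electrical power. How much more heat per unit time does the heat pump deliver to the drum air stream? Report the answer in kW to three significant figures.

In absolute terms T_C = 290.93 K and T_H = 331.85 K, so ΔT = 40.92 K.
COP_Carnot = T_H/ΔT = 331.85/40.92 = 8.109.
The heat pump delivers Q̇_H = COP × Ẇ = 8.109 kW; the resistance heater delivers Ẇ = 1.000 kW.
Extra = (COP − 1)·Ẇ = 7.109 kW.

7.11 kW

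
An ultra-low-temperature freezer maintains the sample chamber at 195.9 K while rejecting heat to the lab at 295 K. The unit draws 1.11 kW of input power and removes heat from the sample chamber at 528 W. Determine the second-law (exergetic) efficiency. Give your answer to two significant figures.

0.24

Converting, Q̇_C = 528.0 W = 0.5280 kW, so COP_actual = Q̇_C/Ẇ = 0.5280/1.110 = 0.4757.
The reservoir spacing is ΔT = 295 − 195.9 = 99.10 K.
COP_Carnot = T_C/ΔT = 195.90/99.10 = 1.977.
η_II = COP_actual/COP_Carnot = 0.4757/1.977 = 0.2406.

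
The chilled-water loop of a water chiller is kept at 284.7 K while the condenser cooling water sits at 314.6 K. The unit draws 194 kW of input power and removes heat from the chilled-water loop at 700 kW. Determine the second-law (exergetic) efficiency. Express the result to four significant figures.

0.3789

COP_actual = Q̇_C/Ẇ = 700.0/194.0 = 3.608.
The reservoir spacing is ΔT = 314.6 − 284.7 = 29.90 K.
COP_Carnot = T_C/ΔT = 284.70/29.90 = 9.522.
η_II = COP_actual/COP_Carnot = 3.608/9.522 = 0.3789.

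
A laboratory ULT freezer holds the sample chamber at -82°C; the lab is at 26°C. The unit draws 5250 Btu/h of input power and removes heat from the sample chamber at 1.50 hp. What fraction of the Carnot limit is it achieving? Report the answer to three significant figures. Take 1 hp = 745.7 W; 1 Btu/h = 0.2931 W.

Converting, Q̇_C = 1.500 hp = 3816 Btu/h, so COP_actual = Q̇_C/Ẇ = 3816/5250 = 0.7269.
In absolute terms T_C = 191.15 K and T_H = 299.15 K, so ΔT = 108.0 K.
COP_Carnot = T_C/ΔT = 191.15/108.0 = 1.770.
η_II = COP_actual/COP_Carnot = 0.7269/1.770 = 0.4107.

0.411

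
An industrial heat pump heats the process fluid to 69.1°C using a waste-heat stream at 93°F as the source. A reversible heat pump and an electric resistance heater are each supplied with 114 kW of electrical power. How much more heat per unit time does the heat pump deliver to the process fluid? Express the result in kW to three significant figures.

In absolute terms T_C = 307.04 K and T_H = 342.25 K, so ΔT = 35.21 K.
COP_Carnot = T_H/ΔT = 342.25/35.21 = 9.720.
The heat pump delivers Q̇_H = COP × Ẇ = 1108 kW; the resistance heater delivers Ẇ = 114.0 kW.
Extra = (COP − 1)·Ẇ = 994.1 kW.

994 kW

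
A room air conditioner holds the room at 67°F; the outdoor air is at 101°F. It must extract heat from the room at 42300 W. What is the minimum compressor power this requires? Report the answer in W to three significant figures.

In absolute terms T_C = 292.59 K and T_H = 311.48 K, so ΔT = 18.89 K.
COP_Carnot = T_C/ΔT = 292.59/18.89 = 15.49.
Ẇ_min = Q̇/COP_Carnot = 42300/15.49 = 2731 W.

2730 W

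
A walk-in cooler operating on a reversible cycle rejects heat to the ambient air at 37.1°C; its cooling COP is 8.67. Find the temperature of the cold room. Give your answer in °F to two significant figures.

41 °F

For a Carnot refrigerator COP_R = T_C/(T_H − T_C), so T_C = COP·T_H/(1 + COP).
With T_H = 310.25 K, T_C = 8.67 × 310.25/9.670 = 278.17 K.
Converting, 278.17 K = 41.03°F.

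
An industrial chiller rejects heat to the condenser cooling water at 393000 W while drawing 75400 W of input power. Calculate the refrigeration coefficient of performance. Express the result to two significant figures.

The first law gives Q̇_H = Q̇_C + Ẇ, so the three rates are Q̇_C = 317600, Q̇_H = 393000, Ẇ = 75400 W.
COP_R = Q̇_C/Ẇ = 317600/75400 = 4.212.

4.2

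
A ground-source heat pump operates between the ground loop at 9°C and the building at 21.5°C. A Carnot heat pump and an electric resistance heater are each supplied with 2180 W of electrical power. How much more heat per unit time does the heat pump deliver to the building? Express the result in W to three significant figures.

In absolute terms T_C = 282.15 K and T_H = 294.65 K, so ΔT = 12.50 K.
COP_Carnot = T_H/ΔT = 294.65/12.50 = 23.57.
The heat pump delivers Q̇_H = COP × Ẇ = 51390 W; the resistance heater delivers Ẇ = 2180 W.
Extra = (COP − 1)·Ẇ = 49210 W.

49200 W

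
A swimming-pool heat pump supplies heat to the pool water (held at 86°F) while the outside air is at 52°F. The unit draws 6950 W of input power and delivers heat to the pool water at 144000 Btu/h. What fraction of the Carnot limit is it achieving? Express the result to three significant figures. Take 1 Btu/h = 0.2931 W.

0.378

Converting, Q̇_H = 144000 Btu/h = 42210 W, so COP_actual = Q̇_H/Ẇ = 42210/6950 = 6.073.
In absolute terms T_C = 284.26 K and T_H = 303.15 K, so ΔT = 18.89 K.
COP_Carnot = T_H/ΔT = 303.15/18.89 = 16.05.
η_II = COP_actual/COP_Carnot = 6.073/16.05 = 0.3784.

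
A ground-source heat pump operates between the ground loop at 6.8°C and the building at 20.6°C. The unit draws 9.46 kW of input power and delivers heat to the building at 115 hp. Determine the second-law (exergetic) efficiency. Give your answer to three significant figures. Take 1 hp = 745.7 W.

Converting, Q̇_H = 115.0 hp = 85.76 kW, so COP_actual = Q̇_H/Ẇ = 85.76/9.460 = 9.065.
In absolute terms T_C = 279.95 K and T_H = 293.75 K, so ΔT = 13.80 K.
COP_Carnot = T_H/ΔT = 293.75/13.80 = 21.29.
η_II = COP_actual/COP_Carnot = 9.065/21.29 = 0.4259.

0.426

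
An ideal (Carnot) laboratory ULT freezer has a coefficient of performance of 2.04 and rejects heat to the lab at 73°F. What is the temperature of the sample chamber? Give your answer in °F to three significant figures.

For a Carnot refrigerator COP_R = T_C/(T_H − T_C), so T_C = COP·T_H/(1 + COP).
With T_H = 295.93 K, T_C = 2.04 × 295.93/3.040 = 198.58 K.
Converting, 198.58 K = -102.22°F.

-102 °F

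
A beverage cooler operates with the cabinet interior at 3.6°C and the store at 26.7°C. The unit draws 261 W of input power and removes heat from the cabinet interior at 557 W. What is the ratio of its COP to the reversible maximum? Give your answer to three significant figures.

COP_actual = Q̇_C/Ẇ = 557.0/261.0 = 2.134.
In absolute terms T_C = 276.75 K and T_H = 299.85 K, so ΔT = 23.10 K.
COP_Carnot = T_C/ΔT = 276.75/23.10 = 11.98.
η_II = COP_actual/COP_Carnot = 2.134/11.98 = 0.1781.

0.178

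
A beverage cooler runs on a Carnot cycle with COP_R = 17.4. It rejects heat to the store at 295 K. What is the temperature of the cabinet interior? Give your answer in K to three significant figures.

279 K

For a Carnot refrigerator COP_R = T_C/(T_H − T_C), so T_C = COP·T_H/(1 + COP).
With T_H = 295.00 K, T_C = 17.4 × 295.00/18.40 = 278.97 K.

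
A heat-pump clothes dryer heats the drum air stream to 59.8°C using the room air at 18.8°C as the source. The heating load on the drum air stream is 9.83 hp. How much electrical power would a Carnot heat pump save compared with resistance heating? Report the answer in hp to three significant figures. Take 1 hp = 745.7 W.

In absolute terms T_C = 291.95 K and T_H = 332.95 K, so ΔT = 41.00 K.
COP_Carnot = T_H/ΔT = 332.95/41.00 = 8.121.
Resistance heating needs Ẇ_res = Q̇_H = 9.830 hp; the reversible heat pump needs only Ẇ_hp = Q̇_H/COP = 1.210 hp.
Saving = 9.830 − 1.210 = 8.620 hp.

8.62 hp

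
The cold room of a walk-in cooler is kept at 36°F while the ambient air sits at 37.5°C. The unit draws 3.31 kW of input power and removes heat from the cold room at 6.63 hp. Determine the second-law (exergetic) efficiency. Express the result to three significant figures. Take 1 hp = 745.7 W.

0.191

Converting, Q̇_C = 6.630 hp = 4.944 kW, so COP_actual = Q̇_C/Ẇ = 4.944/3.310 = 1.494.
In absolute terms T_C = 275.37 K and T_H = 310.65 K, so ΔT = 35.28 K.
COP_Carnot = T_C/ΔT = 275.37/35.28 = 7.806.
η_II = COP_actual/COP_Carnot = 1.494/7.806 = 0.1914.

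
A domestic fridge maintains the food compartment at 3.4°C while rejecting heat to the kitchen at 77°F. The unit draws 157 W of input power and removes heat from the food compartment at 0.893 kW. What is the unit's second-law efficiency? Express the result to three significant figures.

Converting, Q̇_C = 0.8930 kW = 893.0 W, so COP_actual = Q̇_C/Ẇ = 893.0/157.0 = 5.688.
In absolute terms T_C = 276.55 K and T_H = 298.15 K, so ΔT = 21.60 K.
COP_Carnot = T_C/ΔT = 276.55/21.60 = 12.80.
η_II = COP_actual/COP_Carnot = 5.688/12.80 = 0.4443.

0.444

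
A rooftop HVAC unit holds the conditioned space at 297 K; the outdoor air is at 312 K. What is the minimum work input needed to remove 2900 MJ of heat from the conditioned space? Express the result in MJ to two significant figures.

The reservoir spacing is ΔT = 312 − 297 = 15.00 K.
The reversible limit is COP_R = T_C/ΔT = 19.80, so W_min = Q_C/COP = Q_C·ΔT/T_C.
W_min = 2900 × 15.00/297.00 = 146.5 MJ.

150 MJ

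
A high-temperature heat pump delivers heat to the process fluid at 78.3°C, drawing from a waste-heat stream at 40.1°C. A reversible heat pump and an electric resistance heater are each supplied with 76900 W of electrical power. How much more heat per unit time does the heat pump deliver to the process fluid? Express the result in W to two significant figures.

In absolute terms T_C = 313.25 K and T_H = 351.45 K, so ΔT = 38.20 K.
COP_Carnot = T_H/ΔT = 351.45/38.20 = 9.200.
The heat pump delivers Q̇_H = COP × Ẇ = 707500 W; the resistance heater delivers Ẇ = 76900 W.
Extra = (COP − 1)·Ẇ = 630600 W.

630000 W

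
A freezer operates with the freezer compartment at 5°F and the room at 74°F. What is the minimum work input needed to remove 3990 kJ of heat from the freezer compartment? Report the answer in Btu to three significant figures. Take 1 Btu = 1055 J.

562 Btu

In absolute terms T_C = 258.15 K and T_H = 296.48 K, so ΔT = 38.33 K.
The reversible limit is COP_R = T_C/ΔT = 6.734, so W_min = Q_C/COP = Q_C·ΔT/T_C.
W_min = 3990 × 38.33/258.15 = 592.5 kJ = 561.6 Btu.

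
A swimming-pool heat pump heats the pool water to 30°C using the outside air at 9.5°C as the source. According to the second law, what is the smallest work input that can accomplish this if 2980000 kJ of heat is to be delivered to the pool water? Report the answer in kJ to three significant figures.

202000 kJ

In absolute terms T_C = 282.65 K and T_H = 303.15 K, so ΔT = 20.50 K.
The reversible limit is COP_HP = T_H/ΔT = 14.79, so W_min = Q_H/COP = Q_H·ΔT/T_H.
W_min = 2980000 × 20.50/303.15 = 201500 kJ.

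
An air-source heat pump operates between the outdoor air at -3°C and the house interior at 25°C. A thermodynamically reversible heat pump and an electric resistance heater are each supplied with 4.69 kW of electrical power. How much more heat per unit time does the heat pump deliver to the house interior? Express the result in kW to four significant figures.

45.25 kW

In absolute terms T_C = 270.15 K and T_H = 298.15 K, so ΔT = 28.00 K.
COP_Carnot = T_H/ΔT = 298.15/28.00 = 10.65.
The heat pump delivers Q̇_H = COP × Ẇ = 49.94 kW; the resistance heater delivers Ẇ = 4.690 kW.
Extra = (COP − 1)·Ẇ = 45.25 kW.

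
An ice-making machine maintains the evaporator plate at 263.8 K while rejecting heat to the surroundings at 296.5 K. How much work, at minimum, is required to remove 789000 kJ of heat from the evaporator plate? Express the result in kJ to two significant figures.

The reservoir spacing is ΔT = 296.5 − 263.8 = 32.70 K.
The reversible limit is COP_R = T_C/ΔT = 8.067, so W_min = Q_C/COP = Q_C·ΔT/T_C.
W_min = 789000 × 32.70/263.80 = 97800 kJ.

98000 kJ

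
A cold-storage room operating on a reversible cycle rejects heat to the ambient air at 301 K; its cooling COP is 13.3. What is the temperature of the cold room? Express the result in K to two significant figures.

280 K

For a Carnot refrigerator COP_R = T_C/(T_H − T_C), so T_C = COP·T_H/(1 + COP).
With T_H = 301.00 K, T_C = 13.3 × 301.00/14.30 = 279.95 K.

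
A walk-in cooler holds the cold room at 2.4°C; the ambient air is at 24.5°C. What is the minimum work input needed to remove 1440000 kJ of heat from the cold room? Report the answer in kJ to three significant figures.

In absolute terms T_C = 275.55 K and T_H = 297.65 K, so ΔT = 22.10 K.
The reversible limit is COP_R = T_C/ΔT = 12.47, so W_min = Q_C/COP = Q_C·ΔT/T_C.
W_min = 1440000 × 22.10/275.55 = 115500 kJ.

115000 kJ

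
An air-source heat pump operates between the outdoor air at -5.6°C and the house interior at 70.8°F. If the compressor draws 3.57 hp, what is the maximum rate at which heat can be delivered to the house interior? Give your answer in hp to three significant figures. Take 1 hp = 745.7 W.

In absolute terms T_C = 267.55 K and T_H = 294.71 K, so ΔT = 27.16 K.
COP_Carnot = T_H/ΔT = 294.71/27.16 = 10.85.
Q̇_max = COP_Carnot × Ẇ = 10.85 × 3.570 hp = 38.74 hp.

38.7 hp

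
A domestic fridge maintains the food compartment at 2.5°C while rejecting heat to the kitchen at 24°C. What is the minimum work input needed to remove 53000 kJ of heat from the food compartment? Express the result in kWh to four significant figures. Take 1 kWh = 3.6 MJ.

1.148 kWh

In absolute terms T_C = 275.65 K and T_H = 297.15 K, so ΔT = 21.50 K.
The reversible limit is COP_R = T_C/ΔT = 12.82, so W_min = Q_C/COP = Q_C·ΔT/T_C.
W_min = 53000 × 21.50/275.65 = 4134 kJ = 1.148 kWh.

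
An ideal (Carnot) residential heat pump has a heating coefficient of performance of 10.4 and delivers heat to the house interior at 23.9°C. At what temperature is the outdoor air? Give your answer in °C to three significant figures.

-4.66 °C

COP_HP = T_H/(T_H − T_C) gives T_H − T_C = T_H/COP.
With T_H = 297.05 K, T_C = 297.05 × (1 − 1/10.4) = 268.49 K.
Converting, 268.49 K = -4.66°C.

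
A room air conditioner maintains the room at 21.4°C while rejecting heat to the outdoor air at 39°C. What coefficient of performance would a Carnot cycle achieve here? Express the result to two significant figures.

In absolute terms T_C = 294.55 K and T_H = 312.15 K, so ΔT = 17.60 K.
For a reversible cycle, COP_Carnot = T_C/ΔT = 294.55/17.60 = 16.74.

17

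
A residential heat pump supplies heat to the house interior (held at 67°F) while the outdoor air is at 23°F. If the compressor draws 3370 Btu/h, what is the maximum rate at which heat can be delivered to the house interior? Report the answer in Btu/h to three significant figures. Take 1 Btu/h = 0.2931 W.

In absolute terms T_C = 268.15 K and T_H = 292.59 K, so ΔT = 24.44 K.
COP_Carnot = T_H/ΔT = 292.59/24.44 = 11.97.
Q̇_max = COP_Carnot × Ẇ = 11.97 × 3370 Btu/h = 40340 Btu/h.

40300 Btu/h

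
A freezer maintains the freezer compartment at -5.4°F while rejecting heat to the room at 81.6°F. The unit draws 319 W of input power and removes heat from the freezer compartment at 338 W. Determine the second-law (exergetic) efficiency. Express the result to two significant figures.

COP_actual = Q̇_C/Ẇ = 338.0/319.0 = 1.060.
In absolute terms T_C = 252.37 K and T_H = 300.71 K, so ΔT = 48.33 K.
COP_Carnot = T_C/ΔT = 252.37/48.33 = 5.221.
η_II = COP_actual/COP_Carnot = 1.060/5.221 = 0.2029.

0.20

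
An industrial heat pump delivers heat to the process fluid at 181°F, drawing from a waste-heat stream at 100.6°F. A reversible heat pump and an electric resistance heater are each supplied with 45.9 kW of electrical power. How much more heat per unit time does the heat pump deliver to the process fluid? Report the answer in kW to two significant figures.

In absolute terms T_C = 311.26 K and T_H = 355.93 K, so ΔT = 44.67 K.
COP_Carnot = T_H/ΔT = 355.93/44.67 = 7.969.
The heat pump delivers Q̇_H = COP × Ẇ = 365.8 kW; the resistance heater delivers Ẇ = 45.90 kW.
Extra = (COP − 1)·Ẇ = 319.9 kW.

320 kW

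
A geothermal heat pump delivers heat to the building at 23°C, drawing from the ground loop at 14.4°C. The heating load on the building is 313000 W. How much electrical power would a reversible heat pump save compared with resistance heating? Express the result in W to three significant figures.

In absolute terms T_C = 287.55 K and T_H = 296.15 K, so ΔT = 8.600 K.
COP_Carnot = T_H/ΔT = 296.15/8.600 = 34.44.
Resistance heating needs Ẇ_res = Q̇_H = 313000 W; the reversible heat pump needs only Ẇ_hp = Q̇_H/COP = 9089 W.
Saving = 313000 − 9089 = 303900 W.

304000 W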